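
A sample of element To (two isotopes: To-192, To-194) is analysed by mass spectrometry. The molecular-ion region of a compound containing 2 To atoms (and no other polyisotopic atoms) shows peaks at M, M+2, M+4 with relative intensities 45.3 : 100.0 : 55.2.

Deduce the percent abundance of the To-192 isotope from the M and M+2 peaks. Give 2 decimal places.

47.53%

If p is the fraction of To that is To-192, then I(M+2)/I(M) = [C(2,1)·p^1·(1−p)] / p^2 = 2·(1−p)/p = 100.0/45.3 = 2.2075
(1−p)/p = 2.2075/2 = 1.1038  ⇒  p = 1/(1 + 1.1038) = 0.4753
To-192: 47.53%, To-194: 52.47%.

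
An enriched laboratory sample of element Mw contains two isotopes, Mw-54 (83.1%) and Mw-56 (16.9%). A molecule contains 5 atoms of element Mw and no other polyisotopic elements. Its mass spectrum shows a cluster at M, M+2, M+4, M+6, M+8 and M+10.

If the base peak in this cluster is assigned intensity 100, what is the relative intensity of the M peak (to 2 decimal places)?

98.34

Binomial terms of (0.831 + 0.169)^5: M 0.3963, M+2 0.4030, M+4 0.1639, M+6 0.0333, M+8 0.0034, M+10 0.0001 → M+2 is the base peak.
P(M+2) = C(5,1) × 0.831^4 × 0.169^1 = 5 × 0.47687449 × 0.1690 = 0.402959 (base)
P(M) = C(5,0) × 0.831^5 × 0.169^0 = 1 × 0.39628271 × 1.0000 = 0.396283
Relative intensity = 0.396283 / 0.402959 × 100 = 98.34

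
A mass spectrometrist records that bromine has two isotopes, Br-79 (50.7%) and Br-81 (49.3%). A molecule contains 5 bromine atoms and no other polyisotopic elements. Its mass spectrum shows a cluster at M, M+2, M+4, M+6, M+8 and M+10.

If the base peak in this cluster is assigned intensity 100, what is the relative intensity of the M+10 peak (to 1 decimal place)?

9.2

Binomial terms of (0.507 + 0.493)^5: M 0.0335, M+2 0.1629, M+4 0.3168, M+6 0.3080, M+8 0.1497, M+10 0.0291 → M+4 is the base peak.
P(M+4) = C(5,2) × 0.507^3 × 0.493^2 = 10 × 0.13032384 × 0.243049 = 0.316751 (base)
P(M+10) = C(5,5) × 0.507^0 × 0.493^5 = 1 × 1.0000 × 0.0291229 = 0.029123
Relative intensity = 0.029123 / 0.316751 × 100 = 9.2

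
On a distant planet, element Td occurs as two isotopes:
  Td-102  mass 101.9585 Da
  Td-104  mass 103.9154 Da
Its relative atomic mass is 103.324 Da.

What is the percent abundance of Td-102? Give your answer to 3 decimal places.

With x = fraction of Td-102 (so Td-104 is 1 − x):
101.9585·x + 103.9154·(1 − x) = 103.324
(101.9585 − 103.9154)·x = 103.324 − 103.9154
x = -0.5914 / -1.9569 = 0.30221 → 30.221% Td-102, 69.779% Td-104.

30.221%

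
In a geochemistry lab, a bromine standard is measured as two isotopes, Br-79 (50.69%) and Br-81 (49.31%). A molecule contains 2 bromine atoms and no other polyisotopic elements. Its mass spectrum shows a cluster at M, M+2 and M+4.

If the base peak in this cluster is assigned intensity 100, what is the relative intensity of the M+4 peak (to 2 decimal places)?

48.64

(0.5069 + 0.4931)^2 gives M 0.2569, M+2 0.4999, M+4 0.2431; the largest is M+2.
P(M+2) = C(2,1) × 0.5069^1 × 0.4931^1 = 2 × 0.5069 × 0.4931 = 0.499905 (base)
P(M+4) = C(2,2) × 0.5069^0 × 0.4931^2 = 1 × 1.0000 × 0.24314761 = 0.243148
Relative intensity = 0.243148 / 0.499905 × 100 = 48.64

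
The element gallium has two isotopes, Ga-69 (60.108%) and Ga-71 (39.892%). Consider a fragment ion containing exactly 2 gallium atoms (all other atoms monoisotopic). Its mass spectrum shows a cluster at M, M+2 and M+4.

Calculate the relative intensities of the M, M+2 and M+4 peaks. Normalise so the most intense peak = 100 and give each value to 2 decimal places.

The 2 Ga atoms are independent, so intensities follow the terms of (0.60108 + 0.39892)^2.
P(M) = 0.60108^2 = 0.361297
P(M+2) = 2 × 0.60108^1 × 0.39892^1 = 0.479566
P(M+4) = 0.39892^2 = 0.159137
The M+2 peak is largest (0.479566); scaling to 100 gives 75.34 : 100.00 : 33.18.

75.34 : 100.00 : 33.18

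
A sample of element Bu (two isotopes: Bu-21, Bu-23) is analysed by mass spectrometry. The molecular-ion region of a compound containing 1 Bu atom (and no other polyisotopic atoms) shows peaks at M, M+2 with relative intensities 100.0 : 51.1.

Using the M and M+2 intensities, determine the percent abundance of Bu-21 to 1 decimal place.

Write p for the Bu-21 fraction. I(M+2)/I(M) = [C(1,1)·p^0·(1−p)] / p^1 = 1·(1−p)/p = 51.1/100.0 = 0.5110
(1−p)/p = 0.5110/1 = 0.5110  ⇒  p = 1/(1 + 0.5110) = 0.6618
Bu-21: 66.2%, Bu-23: 33.8%.

66.2%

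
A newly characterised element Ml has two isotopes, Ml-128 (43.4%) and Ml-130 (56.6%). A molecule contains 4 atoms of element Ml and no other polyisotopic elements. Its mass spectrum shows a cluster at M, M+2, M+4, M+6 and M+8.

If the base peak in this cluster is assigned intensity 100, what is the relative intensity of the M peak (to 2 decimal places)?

Binomial terms of (0.434 + 0.566)^4: M 0.0355, M+2 0.1851, M+4 0.3620, M+6 0.3148, M+8 0.1026 → M+4 is the base peak.
P(M+4) = C(4,2) × 0.434^2 × 0.566^2 = 6 × 0.188356 × 0.320356 = 0.362046 (base)
P(M) = C(4,0) × 0.434^4 × 0.566^0 = 1 × 0.03547798 × 1.0000 = 0.035478
Relative intensity = 0.035478 / 0.362046 × 100 = 9.80

9.80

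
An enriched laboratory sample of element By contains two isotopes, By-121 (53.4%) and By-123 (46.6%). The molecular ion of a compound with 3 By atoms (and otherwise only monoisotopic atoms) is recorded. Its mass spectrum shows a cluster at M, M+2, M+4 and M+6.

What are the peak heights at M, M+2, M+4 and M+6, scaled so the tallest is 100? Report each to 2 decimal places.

Expanding (0.534 + 0.466)^3:
P(M) = 0.534^3 = 0.152273
P(M+2) = 3 × 0.534^2 × 0.466^1 = 0.398648
P(M+4) = 3 × 0.534^1 × 0.466^2 = 0.347884
P(M+6) = 0.466^3 = 0.101195
The M+2 peak is largest (0.398648); scaling to 100 gives 38.20 : 100.00 : 87.27 : 25.38.

38.20 : 100.00 : 87.27 : 25.38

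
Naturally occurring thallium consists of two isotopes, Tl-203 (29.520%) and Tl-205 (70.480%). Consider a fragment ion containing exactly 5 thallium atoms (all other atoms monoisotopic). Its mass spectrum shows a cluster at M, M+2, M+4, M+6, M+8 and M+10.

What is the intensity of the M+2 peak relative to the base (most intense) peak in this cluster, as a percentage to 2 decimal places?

Term probabilities: M 0.0022, M+2 0.0268, M+4 0.1278, M+6 0.3051, M+8 0.3642, M+10 0.1739. Base peak = M+8.
P(M+8) = C(5,4) × 0.29520^1 × 0.70480^4 = 5 × 0.2952 × 0.24675365 = 0.364208 (base)
P(M+2) = C(5,1) × 0.29520^4 × 0.70480^1 = 5 × 0.00759391 × 0.7048 = 0.026761
Relative intensity = 0.026761 / 0.364208 × 100 = 7.35

7.35%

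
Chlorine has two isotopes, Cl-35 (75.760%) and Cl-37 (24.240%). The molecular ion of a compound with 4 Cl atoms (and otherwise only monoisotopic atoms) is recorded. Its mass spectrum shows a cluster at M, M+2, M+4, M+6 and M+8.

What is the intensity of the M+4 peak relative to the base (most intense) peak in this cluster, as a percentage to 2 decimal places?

47.99%

(0.75760 + 0.24240)^4 gives M 0.3294, M+2 0.4216, M+4 0.2023, M+6 0.0432, M+8 0.0035; the largest is M+2.
P(M+2) = C(4,1) × 0.75760^3 × 0.24240^1 = 4 × 0.4348304 × 0.2424 = 0.421612 (base)
P(M+4) = C(4,2) × 0.75760^2 × 0.24240^2 = 6 × 0.57395776 × 0.05875776 = 0.202347
Relative intensity = 0.202347 / 0.421612 × 100 = 47.99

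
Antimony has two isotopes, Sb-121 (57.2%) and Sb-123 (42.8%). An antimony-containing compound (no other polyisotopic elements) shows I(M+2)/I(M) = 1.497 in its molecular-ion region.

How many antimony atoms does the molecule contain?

With n Sb atoms, P(M+2)/P(M) = C(n,1)·p^(n−1)q / p^n = n·q/p = n · 0.428/0.572.
n = 1.497 × 0.572/0.428 = 2.00 ≈ 2

2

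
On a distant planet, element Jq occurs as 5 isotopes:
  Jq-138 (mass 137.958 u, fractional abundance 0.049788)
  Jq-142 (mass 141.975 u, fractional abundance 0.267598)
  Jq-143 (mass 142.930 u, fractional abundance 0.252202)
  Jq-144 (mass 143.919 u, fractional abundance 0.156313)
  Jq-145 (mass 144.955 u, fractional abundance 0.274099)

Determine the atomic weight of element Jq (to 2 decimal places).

143.14 u

The abundance-weighted mean is 0.049788 × 137.958 + 0.267598 × 141.975 + 0.252202 × 142.930 + 0.156313 × 143.919 + 0.274099 × 144.955
= 6.8687 + 37.9922 + 36.0472 + 22.4964 + 39.7320 = 143.1365 u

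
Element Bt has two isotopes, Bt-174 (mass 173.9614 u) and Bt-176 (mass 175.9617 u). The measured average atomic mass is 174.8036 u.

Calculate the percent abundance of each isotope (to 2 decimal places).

Bt-174: 57.90%, Bt-176: 42.10%

With x = fraction of Bt-174 (so Bt-176 is 1 − x):
173.9614·x + 175.9617·(1 − x) = 174.8036
(173.9614 − 175.9617)·x = 174.8036 − 175.9617
x = -1.1581 / -2.0003 = 0.57896 → 57.90% Bt-174, 42.10% Bt-176.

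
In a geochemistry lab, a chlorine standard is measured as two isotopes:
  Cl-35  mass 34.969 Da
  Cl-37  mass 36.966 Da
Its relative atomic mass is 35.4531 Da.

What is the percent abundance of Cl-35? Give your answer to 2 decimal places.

75.76%

With x = fraction of Cl-35 (so Cl-37 is 1 − x):
34.969·x + 36.966·(1 − x) = 35.4531
(34.969 − 36.966)·x = 35.4531 − 36.966
x = -1.5129 / -1.997 = 0.75759 → 75.76% Cl-35, 24.24% Cl-37.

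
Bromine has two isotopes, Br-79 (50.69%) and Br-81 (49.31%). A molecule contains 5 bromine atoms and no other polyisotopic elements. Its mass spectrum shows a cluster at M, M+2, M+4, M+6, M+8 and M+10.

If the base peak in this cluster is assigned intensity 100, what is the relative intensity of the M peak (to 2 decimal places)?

10.57

Term probabilities: M 0.0335, M+2 0.1628, M+4 0.3167, M+6 0.3081, M+8 0.1498, M+10 0.0292. Base peak = M+4.
P(M+4) = C(5,2) × 0.5069^3 × 0.4931^2 = 10 × 0.13024674 × 0.24314761 = 0.316692 (base)
P(M) = C(5,0) × 0.5069^5 × 0.4931^0 = 1 × 0.03346659 × 1.0000 = 0.033467
Relative intensity = 0.033467 / 0.316692 × 100 = 10.57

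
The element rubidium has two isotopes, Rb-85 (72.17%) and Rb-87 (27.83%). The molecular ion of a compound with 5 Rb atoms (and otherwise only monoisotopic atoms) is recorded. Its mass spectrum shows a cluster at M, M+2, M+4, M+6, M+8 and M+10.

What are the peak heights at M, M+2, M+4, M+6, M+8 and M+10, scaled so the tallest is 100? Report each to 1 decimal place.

Expanding (0.7217 + 0.2783)^5:
P(M) = 0.7217^5 = 0.195787
P(M+2) = 5 × 0.7217^4 × 0.2783^1 = 0.377494
P(M+4) = 10 × 0.7217^3 × 0.2783^2 = 0.291136
P(M+6) = 10 × 0.7217^2 × 0.2783^3 = 0.112267
P(M+8) = 5 × 0.7217^1 × 0.2783^4 = 0.021646
P(M+10) = 0.2783^5 = 0.001669
The M+2 peak is largest (0.377494); scaling to 100 gives 51.9 : 100.0 : 77.1 : 29.7 : 5.7 : 0.4.

51.9 : 100.0 : 77.1 : 29.7 : 5.7 : 0.4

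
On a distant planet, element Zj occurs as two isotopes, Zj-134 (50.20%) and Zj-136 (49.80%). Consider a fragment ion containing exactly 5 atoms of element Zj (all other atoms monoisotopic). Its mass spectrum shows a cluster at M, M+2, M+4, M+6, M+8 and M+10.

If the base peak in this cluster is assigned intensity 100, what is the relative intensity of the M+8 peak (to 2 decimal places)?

(0.5020 + 0.4980)^5 gives M 0.0319, M+2 0.1581, M+4 0.3137, M+6 0.3112, M+8 0.1544, M+10 0.0306; the largest is M+4.
P(M+4) = C(5,2) × 0.5020^3 × 0.4980^2 = 10 × 0.12650601 × 0.248004 = 0.313740 (base)
P(M+8) = C(5,4) × 0.5020^1 × 0.4980^4 = 5 × 0.5020 × 0.06150598 = 0.154380
Relative intensity = 0.154380 / 0.313740 × 100 = 49.21

49.21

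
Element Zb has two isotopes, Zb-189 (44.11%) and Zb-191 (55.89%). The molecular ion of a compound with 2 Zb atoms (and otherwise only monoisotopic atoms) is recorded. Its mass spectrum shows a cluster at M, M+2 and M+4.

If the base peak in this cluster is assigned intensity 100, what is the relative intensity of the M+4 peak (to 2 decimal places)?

Term probabilities: M 0.1946, M+2 0.4931, M+4 0.3124. Base peak = M+2.
P(M+2) = C(2,1) × 0.4411^1 × 0.5589^1 = 2 × 0.4411 × 0.5589 = 0.493062 (base)
P(M+4) = C(2,2) × 0.4411^0 × 0.5589^2 = 1 × 1.0000 × 0.31236921 = 0.312369
Relative intensity = 0.312369 / 0.493062 × 100 = 63.35

63.35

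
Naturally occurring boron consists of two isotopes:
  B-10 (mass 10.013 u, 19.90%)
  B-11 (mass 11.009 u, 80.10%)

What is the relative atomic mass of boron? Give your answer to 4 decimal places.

Weight each isotope mass by its fractional abundance: 0.1990 × 10.013 + 0.8010 × 11.009
= 1.99259 + 8.81821 = 10.81080 u

10.8108 u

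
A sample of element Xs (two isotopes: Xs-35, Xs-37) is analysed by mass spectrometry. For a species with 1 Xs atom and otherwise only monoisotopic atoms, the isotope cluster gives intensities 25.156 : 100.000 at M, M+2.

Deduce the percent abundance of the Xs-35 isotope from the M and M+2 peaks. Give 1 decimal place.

20.1%

Write p for the Xs-35 fraction. I(M+2)/I(M) = [C(1,1)·p^0·(1−p)] / p^1 = 1·(1−p)/p = 100.000/25.156 = 3.9752
(1−p)/p = 3.9752/1 = 3.9752  ⇒  p = 1/(1 + 3.9752) = 0.2010
Xs-35: 20.1%, Xs-37: 79.9%.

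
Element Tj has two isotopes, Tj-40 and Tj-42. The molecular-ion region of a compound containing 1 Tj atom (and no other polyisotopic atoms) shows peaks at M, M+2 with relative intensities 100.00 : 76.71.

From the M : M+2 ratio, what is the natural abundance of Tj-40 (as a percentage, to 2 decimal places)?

56.59%

Let p = fractional abundance of Tj-40. I(M+2)/I(M) = [C(1,1)·p^0·(1−p)] / p^1 = 1·(1−p)/p = 76.71/100.00 = 0.7671
(1−p)/p = 0.7671/1 = 0.7671  ⇒  p = 1/(1 + 0.7671) = 0.5659
Tj-40: 56.59%, Tj-42: 43.41%.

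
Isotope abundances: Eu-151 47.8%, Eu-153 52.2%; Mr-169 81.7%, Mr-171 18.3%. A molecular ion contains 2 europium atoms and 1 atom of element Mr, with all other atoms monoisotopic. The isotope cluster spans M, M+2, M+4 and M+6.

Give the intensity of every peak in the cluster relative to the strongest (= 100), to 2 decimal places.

41.53 : 100.00 : 69.84 : 11.09

Europium pattern (n=2): 0.228484 : 0.499032 : 0.272484
Element Mr pattern (n=1): 0.8170 : 0.1830
Convolve the two distributions (both contribute in 2-u steps):
  M: 0.228484×0.8170 = 0.186671
  M+2: 0.228484×0.1830 + 0.499032×0.8170 = 0.449522
  M+4: 0.499032×0.1830 + 0.272484×0.8170 = 0.313942
  M+6: 0.272484×0.1830 = 0.049865
Scale to base peak (0.449522) = 100: 41.53 : 100.00 : 69.84 : 11.09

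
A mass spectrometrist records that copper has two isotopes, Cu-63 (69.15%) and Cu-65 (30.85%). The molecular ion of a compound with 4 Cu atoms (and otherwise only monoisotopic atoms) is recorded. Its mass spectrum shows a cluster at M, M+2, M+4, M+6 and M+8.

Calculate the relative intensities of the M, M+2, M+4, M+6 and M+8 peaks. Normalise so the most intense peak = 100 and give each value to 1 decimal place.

56.0 : 100.0 : 66.9 : 19.9 : 2.2

The 4 Cu atoms are independent, so intensities follow the terms of (0.6915 + 0.3085)^4.
P(M) = 0.6915^4 = 0.228649
P(M+2) = 4 × 0.6915^3 × 0.3085^1 = 0.408030
P(M+4) = 6 × 0.6915^2 × 0.3085^2 = 0.273052
P(M+6) = 4 × 0.6915^1 × 0.3085^3 = 0.081212
P(M+8) = 0.3085^4 = 0.009058
The M+2 peak is largest (0.408030); scaling to 100 gives 56.0 : 100.0 : 66.9 : 19.9 : 2.2.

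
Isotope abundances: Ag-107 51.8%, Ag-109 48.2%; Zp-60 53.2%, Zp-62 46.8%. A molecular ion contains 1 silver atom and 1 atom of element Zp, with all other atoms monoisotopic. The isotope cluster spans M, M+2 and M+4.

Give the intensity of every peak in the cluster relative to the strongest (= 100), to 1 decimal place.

Silver pattern (n=1): 0.5180 : 0.4820
Element Zp pattern (n=1): 0.5320 : 0.4680
Convolve the two distributions (both contribute in 2-u steps):
  M: 0.5180×0.5320 = 0.275576
  M+2: 0.5180×0.4680 + 0.4820×0.5320 = 0.498848
  M+4: 0.4820×0.4680 = 0.225576
Scale to base peak (0.498848) = 100: 55.2 : 100.0 : 45.2

55.2 : 100.0 : 45.2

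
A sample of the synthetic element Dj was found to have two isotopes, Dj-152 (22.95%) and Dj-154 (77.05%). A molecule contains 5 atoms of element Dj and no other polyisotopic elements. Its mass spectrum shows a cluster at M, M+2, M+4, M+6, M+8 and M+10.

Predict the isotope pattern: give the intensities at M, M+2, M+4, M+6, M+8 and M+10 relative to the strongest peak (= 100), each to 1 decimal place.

0.2 : 2.6 : 17.7 : 59.6 : 100.0 : 67.1

The 5 Dj atoms are independent, so intensities follow the terms of (0.2295 + 0.7705)^5.
P(M) = 0.2295^5 = 0.000637
P(M+2) = 5 × 0.2295^4 × 0.7705^1 = 0.010687
P(M+4) = 10 × 0.2295^3 × 0.7705^2 = 0.071762
P(M+6) = 10 × 0.2295^2 × 0.7705^3 = 0.240926
P(M+8) = 5 × 0.2295^1 × 0.7705^4 = 0.404430
P(M+10) = 0.7705^5 = 0.271558
The M+8 peak is largest (0.404430); scaling to 100 gives 0.2 : 2.6 : 17.7 : 59.6 : 100.0 : 67.1.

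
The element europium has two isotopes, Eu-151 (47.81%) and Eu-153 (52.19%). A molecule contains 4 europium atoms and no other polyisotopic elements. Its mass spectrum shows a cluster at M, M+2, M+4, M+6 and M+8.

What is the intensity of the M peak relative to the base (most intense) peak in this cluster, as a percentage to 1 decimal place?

14.0%

Term probabilities: M 0.0522, M+2 0.2281, M+4 0.3736, M+6 0.2719, M+8 0.0742. Base peak = M+4.
P(M+4) = C(4,2) × 0.4781^2 × 0.5219^2 = 6 × 0.22857961 × 0.27237961 = 0.373563 (base)
P(M) = C(4,0) × 0.4781^4 × 0.5219^0 = 1 × 0.05224864 × 1.0000 = 0.052249
Relative intensity = 0.052249 / 0.373563 × 100 = 14.0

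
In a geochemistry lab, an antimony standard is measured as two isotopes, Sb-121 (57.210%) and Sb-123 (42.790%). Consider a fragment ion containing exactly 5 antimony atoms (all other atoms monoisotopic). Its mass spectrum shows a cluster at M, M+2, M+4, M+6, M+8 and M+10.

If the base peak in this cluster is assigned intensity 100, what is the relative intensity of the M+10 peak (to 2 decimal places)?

(0.57210 + 0.42790)^5 gives M 0.0613, M+2 0.2292, M+4 0.3428, M+6 0.2564, M+8 0.0959, M+10 0.0143; the largest is M+4.
P(M+4) = C(5,2) × 0.57210^3 × 0.42790^2 = 10 × 0.18724742 × 0.18309841 = 0.342847 (base)
P(M+10) = C(5,5) × 0.57210^0 × 0.42790^5 = 1 × 1.0000 × 0.01434536 = 0.014345
Relative intensity = 0.014345 / 0.342847 × 100 = 4.18

4.18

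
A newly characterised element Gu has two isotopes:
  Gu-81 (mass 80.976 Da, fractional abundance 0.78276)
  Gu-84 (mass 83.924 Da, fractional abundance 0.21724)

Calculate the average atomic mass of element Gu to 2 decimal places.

Average mass = Σ (abundance × isotope mass) = 0.78276 × 80.976 + 0.21724 × 83.924
= 63.3848 + 18.2316 = 81.6164 Da

81.62 Da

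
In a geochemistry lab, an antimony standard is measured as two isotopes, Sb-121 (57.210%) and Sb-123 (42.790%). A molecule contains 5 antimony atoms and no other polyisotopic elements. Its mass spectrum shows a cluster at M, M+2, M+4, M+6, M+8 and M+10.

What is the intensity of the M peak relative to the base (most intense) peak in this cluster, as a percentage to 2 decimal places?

Term probabilities: M 0.0613, M+2 0.2292, M+4 0.3428, M+6 0.2564, M+8 0.0959, M+10 0.0143. Base peak = M+4.
P(M+4) = C(5,2) × 0.57210^3 × 0.42790^2 = 10 × 0.18724742 × 0.18309841 = 0.342847 (base)
P(M) = C(5,0) × 0.57210^5 × 0.42790^0 = 1 × 0.06128578 × 1.0000 = 0.061286
Relative intensity = 0.061286 / 0.342847 × 100 = 17.88

17.88%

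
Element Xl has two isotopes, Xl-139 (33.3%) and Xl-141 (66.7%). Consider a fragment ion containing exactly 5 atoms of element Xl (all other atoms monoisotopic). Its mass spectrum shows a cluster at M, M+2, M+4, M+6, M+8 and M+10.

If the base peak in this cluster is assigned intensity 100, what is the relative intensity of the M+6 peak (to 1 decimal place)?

99.9

Term probabilities: M 0.0041, M+2 0.0410, M+4 0.1643, M+6 0.3291, M+8 0.3295, M+10 0.1320. Base peak = M+8.
P(M+8) = C(5,4) × 0.333^1 × 0.667^4 = 5 × 0.3330 × 0.19792622 = 0.329547 (base)
P(M+6) = C(5,3) × 0.333^2 × 0.667^3 = 10 × 0.110889 × 0.29674096 = 0.329053
Relative intensity = 0.329053 / 0.329547 × 100 = 99.9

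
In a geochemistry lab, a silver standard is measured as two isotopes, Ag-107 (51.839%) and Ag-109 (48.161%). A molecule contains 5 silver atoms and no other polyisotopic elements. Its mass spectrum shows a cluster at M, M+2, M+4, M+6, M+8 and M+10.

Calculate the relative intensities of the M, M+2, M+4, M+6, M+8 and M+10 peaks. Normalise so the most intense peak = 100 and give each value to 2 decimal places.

11.59 : 53.82 : 100.00 : 92.90 : 43.16 : 8.02

Expanding (0.51839 + 0.48161)^5:
P(M) = 0.51839^5 = 0.037435
P(M+2) = 5 × 0.51839^4 × 0.48161^1 = 0.173897
P(M+4) = 10 × 0.51839^3 × 0.48161^2 = 0.323118
P(M+6) = 10 × 0.51839^2 × 0.48161^3 = 0.300192
P(M+8) = 5 × 0.51839^1 × 0.48161^4 = 0.139447
P(M+10) = 0.48161^5 = 0.025911
The M+4 peak is largest (0.323118); scaling to 100 gives 11.59 : 53.82 : 100.00 : 92.90 : 43.16 : 8.02.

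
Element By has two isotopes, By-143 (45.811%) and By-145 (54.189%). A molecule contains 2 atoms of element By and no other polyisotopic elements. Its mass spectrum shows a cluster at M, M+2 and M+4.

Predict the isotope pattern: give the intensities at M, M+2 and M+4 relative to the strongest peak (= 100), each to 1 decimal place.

Each By atom is independently By-143 (p = 0.45811) or By-145 (q = 0.54189); the cluster is the binomial expansion (p + q)^2.
P(M) = 0.45811^2 = 0.209865
P(M+2) = 2 × 0.45811^1 × 0.54189^1 = 0.496490
P(M+4) = 0.54189^2 = 0.293645
The M+2 peak is largest (0.496490); scaling to 100 gives 42.3 : 100.0 : 59.1.

42.3 : 100.0 : 59.1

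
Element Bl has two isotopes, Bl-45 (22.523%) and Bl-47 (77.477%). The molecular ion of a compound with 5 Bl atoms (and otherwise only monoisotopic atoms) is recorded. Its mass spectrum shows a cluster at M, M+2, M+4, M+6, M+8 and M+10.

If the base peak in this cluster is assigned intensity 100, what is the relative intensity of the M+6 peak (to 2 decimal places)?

58.14

Term probabilities: M 0.0006, M+2 0.0100, M+4 0.0686, M+6 0.2359, M+8 0.4058, M+10 0.2792. Base peak = M+8.
P(M+8) = C(5,4) × 0.22523^1 × 0.77477^4 = 5 × 0.22523 × 0.36032234 = 0.405777 (base)
P(M+6) = C(5,3) × 0.22523^2 × 0.77477^3 = 10 × 0.05072855 × 0.46507007 = 0.235923
Relative intensity = 0.235923 / 0.405777 × 100 = 58.14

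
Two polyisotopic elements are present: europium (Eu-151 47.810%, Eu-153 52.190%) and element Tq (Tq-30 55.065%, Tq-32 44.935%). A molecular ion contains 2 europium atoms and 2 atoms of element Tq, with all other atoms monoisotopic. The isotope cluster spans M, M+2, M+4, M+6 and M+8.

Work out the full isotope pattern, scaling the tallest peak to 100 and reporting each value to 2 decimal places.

18.45 : 70.38 : 100.00 : 62.70 : 14.64

Europium pattern (n=2): 0.22857961 : 0.49904078 : 0.27237961
Element Tq pattern (n=2): 0.30321542 : 0.49486916 : 0.20191542
Convolve the two distributions (both contribute in 2-u steps):
  M: 0.22857961×0.30321542 = 0.069309
  M+2: 0.22857961×0.49486916 + 0.49904078×0.30321542 = 0.264434
  M+4: 0.22857961×0.20191542 + 0.49904078×0.49486916 + 0.27237961×0.30321542 = 0.375703
  M+6: 0.49904078×0.20191542 + 0.27237961×0.49486916 = 0.235556
  M+8: 0.27237961×0.20191542 = 0.054998
Scale to base peak (0.375703) = 100: 18.45 : 70.38 : 100.00 : 62.70 : 14.64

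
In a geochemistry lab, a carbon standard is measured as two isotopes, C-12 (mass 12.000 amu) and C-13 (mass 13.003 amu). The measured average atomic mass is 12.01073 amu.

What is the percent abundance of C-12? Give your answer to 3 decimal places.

With x = fraction of C-12 (so C-13 is 1 − x):
12.000·x + 13.003·(1 − x) = 12.01073
(12.000 − 13.003)·x = 12.01073 − 13.003
x = -0.99227 / -1.003 = 0.98930 → 98.930% C-12, 1.070% C-13.

98.930%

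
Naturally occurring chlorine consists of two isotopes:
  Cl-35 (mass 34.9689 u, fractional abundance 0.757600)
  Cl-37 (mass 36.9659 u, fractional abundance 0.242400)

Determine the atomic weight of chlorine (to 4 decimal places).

Weight each isotope mass by its fractional abundance: 0.757600 × 34.9689 + 0.242400 × 36.9659
= 26.49244 + 8.96053 = 35.45297 u

35.4530 u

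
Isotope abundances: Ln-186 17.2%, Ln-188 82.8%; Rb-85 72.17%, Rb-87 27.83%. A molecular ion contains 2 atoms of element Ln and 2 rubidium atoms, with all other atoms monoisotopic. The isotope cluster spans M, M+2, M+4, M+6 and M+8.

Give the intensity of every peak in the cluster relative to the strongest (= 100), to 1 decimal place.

3.3 : 33.8 : 100.0 : 62.8 : 11.2

Element Ln pattern (n=2): 0.029584 : 0.284832 : 0.685584
Rubidium pattern (n=2): 0.52085089 : 0.40169822 : 0.07745089
Convolve the two distributions (both contribute in 2-u steps):
  M: 0.029584×0.52085089 = 0.015409
  M+2: 0.029584×0.40169822 + 0.284832×0.52085089 = 0.160239
  M+4: 0.029584×0.07745089 + 0.284832×0.40169822 + 0.685584×0.52085089 = 0.473795
  M+6: 0.284832×0.07745089 + 0.685584×0.40169822 = 0.297458
  M+8: 0.685584×0.07745089 = 0.053099
Scale to base peak (0.473795) = 100: 3.3 : 33.8 : 100.0 : 62.8 : 11.2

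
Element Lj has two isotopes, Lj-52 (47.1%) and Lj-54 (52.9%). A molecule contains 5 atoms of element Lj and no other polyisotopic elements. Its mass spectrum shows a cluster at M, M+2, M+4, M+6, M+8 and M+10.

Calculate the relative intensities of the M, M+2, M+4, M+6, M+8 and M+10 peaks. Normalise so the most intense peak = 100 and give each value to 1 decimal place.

Each Lj atom is independently Lj-52 (p = 0.471) or Lj-54 (q = 0.529); the cluster is the binomial expansion (p + q)^5.
P(M) = 0.471^5 = 0.023180
P(M+2) = 5 × 0.471^4 × 0.529^1 = 0.130170
P(M+4) = 10 × 0.471^3 × 0.529^2 = 0.292398
P(M+6) = 10 × 0.471^2 × 0.529^3 = 0.328404
P(M+8) = 5 × 0.471^1 × 0.529^4 = 0.184422
P(M+10) = 0.529^5 = 0.041427
The M+6 peak is largest (0.328404); scaling to 100 gives 7.1 : 39.6 : 89.0 : 100.0 : 56.2 : 12.6.

7.1 : 39.6 : 89.0 : 100.0 : 56.2 : 12.6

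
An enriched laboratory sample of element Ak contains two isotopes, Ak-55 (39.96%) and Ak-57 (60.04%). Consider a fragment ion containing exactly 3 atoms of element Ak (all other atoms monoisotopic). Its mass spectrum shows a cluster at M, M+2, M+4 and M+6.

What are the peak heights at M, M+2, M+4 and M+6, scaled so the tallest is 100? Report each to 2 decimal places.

The 3 Ak atoms are independent, so intensities follow the terms of (0.3996 + 0.6004)^3.
P(M) = 0.3996^3 = 0.063808
P(M+2) = 3 × 0.3996^2 × 0.6004^1 = 0.287616
P(M+4) = 3 × 0.3996^1 × 0.6004^2 = 0.432144
P(M+6) = 0.6004^3 = 0.216432
The M+4 peak is largest (0.432144); scaling to 100 gives 14.77 : 66.56 : 100.00 : 50.08.

14.77 : 66.56 : 100.00 : 50.08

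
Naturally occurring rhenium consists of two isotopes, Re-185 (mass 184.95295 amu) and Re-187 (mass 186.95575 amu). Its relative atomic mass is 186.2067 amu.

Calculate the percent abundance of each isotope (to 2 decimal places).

Let x be the fractional abundance of Re-185; then Re-187 has abundance 1 − x.
184.95295·x + 186.95575·(1 − x) = 186.2067
(184.95295 − 186.95575)·x = 186.2067 − 186.95575
x = -0.74905 / -2.00280 = 0.37400 → 37.40% Re-185, 62.60% Re-187.

Re-185: 37.40%, Re-187: 62.60%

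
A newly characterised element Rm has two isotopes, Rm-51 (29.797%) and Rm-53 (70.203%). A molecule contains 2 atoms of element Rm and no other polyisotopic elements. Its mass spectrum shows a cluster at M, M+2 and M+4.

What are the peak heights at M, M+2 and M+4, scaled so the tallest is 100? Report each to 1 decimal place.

Expanding (0.29797 + 0.70203)^2:
P(M) = 0.29797^2 = 0.088786
P(M+2) = 2 × 0.29797^1 × 0.70203^1 = 0.418368
P(M+4) = 0.70203^2 = 0.492846
The M+4 peak is largest (0.492846); scaling to 100 gives 18.0 : 84.9 : 100.0.

18.0 : 84.9 : 100.0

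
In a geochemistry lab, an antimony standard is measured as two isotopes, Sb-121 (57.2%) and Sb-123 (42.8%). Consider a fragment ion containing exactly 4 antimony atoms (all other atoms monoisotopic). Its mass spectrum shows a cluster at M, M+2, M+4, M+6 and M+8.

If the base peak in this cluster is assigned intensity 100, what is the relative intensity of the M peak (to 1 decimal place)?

29.8

Term probabilities: M 0.1070, M+2 0.3204, M+4 0.3596, M+6 0.1794, M+8 0.0336. Base peak = M+4.
P(M+4) = C(4,2) × 0.572^2 × 0.428^2 = 6 × 0.327184 × 0.183184 = 0.359609 (base)
P(M) = C(4,0) × 0.572^4 × 0.428^0 = 1 × 0.10704937 × 1.0000 = 0.107049
Relative intensity = 0.107049 / 0.359609 × 100 = 29.8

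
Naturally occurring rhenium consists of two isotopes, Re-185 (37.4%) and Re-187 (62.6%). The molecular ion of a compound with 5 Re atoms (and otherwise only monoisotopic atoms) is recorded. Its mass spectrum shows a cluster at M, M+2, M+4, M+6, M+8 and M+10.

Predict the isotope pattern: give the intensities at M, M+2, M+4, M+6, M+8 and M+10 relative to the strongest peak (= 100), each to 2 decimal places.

2.13 : 17.85 : 59.74 : 100.00 : 83.69 : 28.02

Expanding (0.374 + 0.626)^5:
P(M) = 0.374^5 = 0.007317
P(M+2) = 5 × 0.374^4 × 0.626^1 = 0.061239
P(M+4) = 10 × 0.374^3 × 0.626^2 = 0.205005
P(M+6) = 10 × 0.374^2 × 0.626^3 = 0.343136
P(M+8) = 5 × 0.374^1 × 0.626^4 = 0.287170
P(M+10) = 0.626^5 = 0.096133
The M+6 peak is largest (0.343136); scaling to 100 gives 2.13 : 17.85 : 59.74 : 100.00 : 83.69 : 28.02.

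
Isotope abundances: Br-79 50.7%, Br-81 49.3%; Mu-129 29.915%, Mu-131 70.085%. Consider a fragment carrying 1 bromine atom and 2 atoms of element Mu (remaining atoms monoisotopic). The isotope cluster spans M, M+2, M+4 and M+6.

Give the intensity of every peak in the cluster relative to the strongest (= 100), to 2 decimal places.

Bromine pattern (n=1): 0.5070 : 0.4930
Element Mu pattern (n=2): 0.08949072 : 0.41931855 : 0.49119072
Convolve the two distributions (both contribute in 2-u steps):
  M: 0.5070×0.08949072 = 0.045372
  M+2: 0.5070×0.41931855 + 0.4930×0.08949072 = 0.256713
  M+4: 0.5070×0.49119072 + 0.4930×0.41931855 = 0.455758
  M+6: 0.4930×0.49119072 = 0.242157
Scale to base peak (0.455758) = 100: 9.96 : 56.33 : 100.00 : 53.13

9.96 : 56.33 : 100.00 : 53.13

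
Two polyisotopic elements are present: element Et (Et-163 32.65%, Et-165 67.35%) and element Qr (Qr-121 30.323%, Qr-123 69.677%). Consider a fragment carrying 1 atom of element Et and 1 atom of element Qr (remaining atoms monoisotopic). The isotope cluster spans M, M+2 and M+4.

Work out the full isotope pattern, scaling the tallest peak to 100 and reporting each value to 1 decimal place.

Element Et pattern (n=1): 0.3265 : 0.6735
Element Qr pattern (n=1): 0.30323 : 0.69677
Convolve the two distributions (both contribute in 2-u steps):
  M: 0.3265×0.30323 = 0.099005
  M+2: 0.3265×0.69677 + 0.6735×0.30323 = 0.431721
  M+4: 0.6735×0.69677 = 0.469275
Scale to base peak (0.469275) = 100: 21.1 : 92.0 : 100.0

21.1 : 92.0 : 100.0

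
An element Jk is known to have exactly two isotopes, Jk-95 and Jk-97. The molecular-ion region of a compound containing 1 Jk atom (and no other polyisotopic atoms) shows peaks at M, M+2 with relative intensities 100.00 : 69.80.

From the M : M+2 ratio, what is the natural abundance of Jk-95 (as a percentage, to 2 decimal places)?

58.89%

Let p = fractional abundance of Jk-95. I(M+2)/I(M) = [C(1,1)·p^0·(1−p)] / p^1 = 1·(1−p)/p = 69.80/100.00 = 0.6980
(1−p)/p = 0.6980/1 = 0.6980  ⇒  p = 1/(1 + 0.6980) = 0.5889
Jk-95: 58.89%, Jk-97: 41.11%.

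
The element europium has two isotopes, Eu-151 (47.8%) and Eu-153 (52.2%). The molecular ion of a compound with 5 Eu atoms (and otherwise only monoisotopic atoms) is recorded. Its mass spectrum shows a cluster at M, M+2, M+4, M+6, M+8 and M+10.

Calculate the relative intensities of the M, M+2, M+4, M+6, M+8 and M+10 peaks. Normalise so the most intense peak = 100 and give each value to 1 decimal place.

7.7 : 41.9 : 91.6 : 100.0 : 54.6 : 11.9

Expanding (0.478 + 0.522)^5:
P(M) = 0.478^5 = 0.024954
P(M+2) = 5 × 0.478^4 × 0.522^1 = 0.136255
P(M+4) = 10 × 0.478^3 × 0.522^2 = 0.297594
P(M+6) = 10 × 0.478^2 × 0.522^3 = 0.324988
P(M+8) = 5 × 0.478^1 × 0.522^4 = 0.177452
P(M+10) = 0.522^5 = 0.038757
The M+6 peak is largest (0.324988); scaling to 100 gives 7.7 : 41.9 : 91.6 : 100.0 : 54.6 : 11.9.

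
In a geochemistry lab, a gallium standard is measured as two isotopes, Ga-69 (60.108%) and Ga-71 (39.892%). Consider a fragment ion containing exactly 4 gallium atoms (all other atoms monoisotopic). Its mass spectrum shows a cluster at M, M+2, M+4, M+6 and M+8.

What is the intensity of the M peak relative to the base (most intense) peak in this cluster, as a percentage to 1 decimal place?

Term probabilities: M 0.1305, M+2 0.3465, M+4 0.3450, M+6 0.1526, M+8 0.0253. Base peak = M+2.
P(M+2) = C(4,1) × 0.60108^3 × 0.39892^1 = 4 × 0.2171685 × 0.39892 = 0.346531 (base)
P(M) = C(4,0) × 0.60108^4 × 0.39892^0 = 1 × 0.13053564 × 1.0000 = 0.130536
Relative intensity = 0.130536 / 0.346531 × 100 = 37.7

37.7%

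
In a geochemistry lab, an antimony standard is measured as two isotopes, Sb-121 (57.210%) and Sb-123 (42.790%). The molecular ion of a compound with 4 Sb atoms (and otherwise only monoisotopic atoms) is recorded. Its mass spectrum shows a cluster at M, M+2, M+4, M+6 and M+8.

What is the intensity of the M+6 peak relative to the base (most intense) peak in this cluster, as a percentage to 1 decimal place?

49.9%

Binomial terms of (0.57210 + 0.42790)^4: M 0.1071, M+2 0.3205, M+4 0.3596, M+6 0.1793, M+8 0.0335 → M+4 is the base peak.
P(M+4) = C(4,2) × 0.57210^2 × 0.42790^2 = 6 × 0.32729841 × 0.18309841 = 0.359567 (base)
P(M+6) = C(4,3) × 0.57210^1 × 0.42790^3 = 4 × 0.5721 × 0.07834781 = 0.179291
Relative intensity = 0.179291 / 0.359567 × 100 = 49.9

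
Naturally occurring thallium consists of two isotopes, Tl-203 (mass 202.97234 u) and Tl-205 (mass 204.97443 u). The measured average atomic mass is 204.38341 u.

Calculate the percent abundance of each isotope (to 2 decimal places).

Tl-203: 29.52%, Tl-205: 70.48%

With x = fraction of Tl-203 (so Tl-205 is 1 − x):
202.97234·x + 204.97443·(1 − x) = 204.38341
(202.97234 − 204.97443)·x = 204.38341 − 204.97443
x = -0.59102 / -2.00209 = 0.29520 → 29.52% Tl-203, 70.48% Tl-205.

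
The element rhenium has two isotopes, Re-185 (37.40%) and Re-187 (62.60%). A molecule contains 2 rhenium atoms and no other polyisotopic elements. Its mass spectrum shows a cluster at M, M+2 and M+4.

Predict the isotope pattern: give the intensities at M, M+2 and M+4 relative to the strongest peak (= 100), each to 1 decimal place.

Each Re atom is independently Re-185 (p = 0.3740) or Re-187 (q = 0.6260); the cluster is the binomial expansion (p + q)^2.
P(M) = 0.3740^2 = 0.139876
P(M+2) = 2 × 0.3740^1 × 0.6260^1 = 0.468248
P(M+4) = 0.6260^2 = 0.391876
The M+2 peak is largest (0.468248); scaling to 100 gives 29.9 : 100.0 : 83.7.

29.9 : 100.0 : 83.7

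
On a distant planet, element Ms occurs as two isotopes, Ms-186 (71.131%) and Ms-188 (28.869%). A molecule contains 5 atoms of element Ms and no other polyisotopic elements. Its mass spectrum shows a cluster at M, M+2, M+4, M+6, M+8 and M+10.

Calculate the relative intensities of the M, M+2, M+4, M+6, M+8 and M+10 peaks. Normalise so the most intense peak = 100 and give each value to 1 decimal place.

49.3 : 100.0 : 81.2 : 32.9 : 6.7 : 0.5

Each Ms atom is independently Ms-186 (p = 0.71131) or Ms-188 (q = 0.28869); the cluster is the binomial expansion (p + q)^5.
P(M) = 0.71131^5 = 0.182094
P(M+2) = 5 × 0.71131^4 × 0.28869^1 = 0.369520
P(M+4) = 10 × 0.71131^3 × 0.28869^2 = 0.299944
P(M+6) = 10 × 0.71131^2 × 0.28869^3 = 0.121734
P(M+8) = 5 × 0.71131^1 × 0.28869^4 = 0.024703
P(M+10) = 0.28869^5 = 0.002005
The M+2 peak is largest (0.369520); scaling to 100 gives 49.3 : 100.0 : 81.2 : 32.9 : 6.7 : 0.5.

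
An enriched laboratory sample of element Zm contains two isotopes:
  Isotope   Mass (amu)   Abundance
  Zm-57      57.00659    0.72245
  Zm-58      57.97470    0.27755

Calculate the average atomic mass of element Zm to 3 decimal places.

57.275 amu

Ar = Σ fᵢ·mᵢ = 0.72245 × 57.00659 + 0.27755 × 57.97470
= 41.184411 + 16.090878 = 57.275289 amu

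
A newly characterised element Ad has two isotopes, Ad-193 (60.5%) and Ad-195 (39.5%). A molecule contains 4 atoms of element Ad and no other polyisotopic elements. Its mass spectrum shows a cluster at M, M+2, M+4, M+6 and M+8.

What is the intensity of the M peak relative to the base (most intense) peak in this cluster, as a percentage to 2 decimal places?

Term probabilities: M 0.1340, M+2 0.3499, M+4 0.3427, M+6 0.1491, M+8 0.0243. Base peak = M+2.
P(M+2) = C(4,1) × 0.605^3 × 0.395^1 = 4 × 0.22144512 × 0.3950 = 0.349883 (base)
P(M) = C(4,0) × 0.605^4 × 0.395^0 = 1 × 0.1339743 × 1.0000 = 0.133974
Relative intensity = 0.133974 / 0.349883 × 100 = 38.29

38.29%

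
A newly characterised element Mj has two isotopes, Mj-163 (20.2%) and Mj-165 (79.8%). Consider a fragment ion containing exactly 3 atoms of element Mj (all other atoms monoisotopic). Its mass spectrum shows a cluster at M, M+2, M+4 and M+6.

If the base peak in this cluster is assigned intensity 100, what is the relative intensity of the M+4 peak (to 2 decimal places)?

(0.202 + 0.798)^3 gives M 0.0082, M+2 0.0977, M+4 0.3859, M+6 0.5082; the largest is M+6.
P(M+6) = C(3,3) × 0.202^0 × 0.798^3 = 1 × 1.0000 × 0.50816959 = 0.508170 (base)
P(M+4) = C(3,2) × 0.202^1 × 0.798^2 = 3 × 0.2020 × 0.636804 = 0.385903
Relative intensity = 0.385903 / 0.508170 × 100 = 75.94

75.94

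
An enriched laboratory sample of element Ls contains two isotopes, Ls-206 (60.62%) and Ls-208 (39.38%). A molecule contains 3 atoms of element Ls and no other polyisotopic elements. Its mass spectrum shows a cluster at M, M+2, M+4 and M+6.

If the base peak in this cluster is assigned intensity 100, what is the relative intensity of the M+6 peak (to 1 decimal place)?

(0.6062 + 0.3938)^3 gives M 0.2228, M+2 0.4341, M+4 0.2820, M+6 0.0611; the largest is M+2.
P(M+2) = C(3,1) × 0.6062^2 × 0.3938^1 = 3 × 0.36747844 × 0.3938 = 0.434139 (base)
P(M+6) = C(3,3) × 0.6062^0 × 0.3938^3 = 1 × 1.0000 × 0.06106989 = 0.061070
Relative intensity = 0.061070 / 0.434139 × 100 = 14.1

14.1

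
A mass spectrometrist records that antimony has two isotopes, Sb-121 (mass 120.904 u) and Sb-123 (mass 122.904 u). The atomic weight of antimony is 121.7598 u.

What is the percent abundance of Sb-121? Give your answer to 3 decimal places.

57.210%

With x = fraction of Sb-121 (so Sb-123 is 1 − x):
120.904·x + 122.904·(1 − x) = 121.7598
(120.904 − 122.904)·x = 121.7598 − 122.904
x = -1.1442 / -2.000 = 0.57210 → 57.210% Sb-121, 42.790% Sb-123.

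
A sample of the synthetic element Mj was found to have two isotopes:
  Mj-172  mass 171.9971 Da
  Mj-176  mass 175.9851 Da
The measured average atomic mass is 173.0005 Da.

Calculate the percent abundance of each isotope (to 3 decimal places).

Mj-172: 74.840%, Mj-176: 25.160%

Let x be the fractional abundance of Mj-172; then Mj-176 has abundance 1 − x.
171.9971·x + 175.9851·(1 − x) = 173.0005
(171.9971 − 175.9851)·x = 173.0005 − 175.9851
x = -2.9846 / -3.9880 = 0.74840 → 74.840% Mj-172, 25.160% Mj-176.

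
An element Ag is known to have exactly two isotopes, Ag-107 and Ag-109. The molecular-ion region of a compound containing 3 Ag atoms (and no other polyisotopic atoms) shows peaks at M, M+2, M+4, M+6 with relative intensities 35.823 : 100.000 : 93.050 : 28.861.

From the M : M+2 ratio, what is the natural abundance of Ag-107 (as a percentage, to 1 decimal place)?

Write p for the Ag-107 fraction. I(M+2)/I(M) = [C(3,1)·p^2·(1−p)] / p^3 = 3·(1−p)/p = 100.000/35.823 = 2.7915
(1−p)/p = 2.7915/3 = 0.9305  ⇒  p = 1/(1 + 0.9305) = 0.5180
Ag-107: 51.8%, Ag-109: 48.2%.

51.8%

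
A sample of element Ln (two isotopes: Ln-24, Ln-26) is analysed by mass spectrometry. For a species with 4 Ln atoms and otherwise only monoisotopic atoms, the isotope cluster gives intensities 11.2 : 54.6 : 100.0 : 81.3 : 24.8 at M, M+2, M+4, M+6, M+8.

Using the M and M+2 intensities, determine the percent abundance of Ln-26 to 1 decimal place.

54.9%

If p is the fraction of Ln that is Ln-24, then I(M+2)/I(M) = [C(4,1)·p^3·(1−p)] / p^4 = 4·(1−p)/p = 54.6/11.2 = 4.8750
(1−p)/p = 4.8750/4 = 1.2188  ⇒  p = 1/(1 + 1.2188) = 0.4507
Ln-24: 45.1%, Ln-26: 54.9%.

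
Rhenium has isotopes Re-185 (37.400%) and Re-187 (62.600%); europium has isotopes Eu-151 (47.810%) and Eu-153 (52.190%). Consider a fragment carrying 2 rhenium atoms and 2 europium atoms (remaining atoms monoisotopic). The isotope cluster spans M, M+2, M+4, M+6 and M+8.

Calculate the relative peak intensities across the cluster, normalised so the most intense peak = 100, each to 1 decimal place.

8.8 : 48.9 : 100.0 : 89.4 : 29.5

Rhenium pattern (n=2): 0.139876 : 0.468248 : 0.391876
Europium pattern (n=2): 0.22857961 : 0.49904078 : 0.27237961
Convolve the two distributions (both contribute in 2-u steps):
  M: 0.139876×0.22857961 = 0.031973
  M+2: 0.139876×0.49904078 + 0.468248×0.22857961 = 0.176836
  M+4: 0.139876×0.27237961 + 0.468248×0.49904078 + 0.391876×0.22857961 = 0.361349
  M+6: 0.468248×0.27237961 + 0.391876×0.49904078 = 0.323103
  M+8: 0.391876×0.27237961 = 0.106739
Scale to base peak (0.361349) = 100: 8.8 : 48.9 : 100.0 : 89.4 : 29.5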